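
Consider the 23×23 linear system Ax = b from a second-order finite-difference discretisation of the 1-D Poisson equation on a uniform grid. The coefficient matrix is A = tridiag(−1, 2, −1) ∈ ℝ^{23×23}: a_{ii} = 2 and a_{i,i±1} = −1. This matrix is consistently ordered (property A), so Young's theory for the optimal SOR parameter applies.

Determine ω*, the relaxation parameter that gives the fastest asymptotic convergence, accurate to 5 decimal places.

n=23: λ(B_J) = 1 − λ(A)/2 = cos(kπ/24); k=1 gives ρ_J = 0.99144.
1 − cos²(π/24) = sin²(π/24) ⇒ √(1−ρ_J²) = sin(π/24) = 0.130526.
Young: ω* = 2/(1+√(1−ρ_J²)) = 2/(1+0.130526) = 2/1.130526 = 1.76909.
Hence ρ(B_{ω*}) = 1.76909 − 1 = 0.76909.

ω* = 1.76909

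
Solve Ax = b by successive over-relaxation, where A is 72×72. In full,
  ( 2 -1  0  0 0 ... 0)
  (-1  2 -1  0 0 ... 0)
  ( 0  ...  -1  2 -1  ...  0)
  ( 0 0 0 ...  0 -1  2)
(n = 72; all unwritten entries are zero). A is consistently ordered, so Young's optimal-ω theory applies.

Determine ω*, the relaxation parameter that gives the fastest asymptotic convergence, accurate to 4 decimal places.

½·tridiag(1,0,1) at n=72: λ_k = cos(kπ/73); max |λ| at k=1 ⇒ ρ_J = cos(π/73) ≈ 0.9991.
root = sin(π/73) = 0.04302  (since 1−cos² = sin²).
ω* = 2/(1 + 0.04302) = 2/1.04302 = 1.9175.
ρ_SOR = ω* − 1 ≈ 0.9175.

ω* = 1.9175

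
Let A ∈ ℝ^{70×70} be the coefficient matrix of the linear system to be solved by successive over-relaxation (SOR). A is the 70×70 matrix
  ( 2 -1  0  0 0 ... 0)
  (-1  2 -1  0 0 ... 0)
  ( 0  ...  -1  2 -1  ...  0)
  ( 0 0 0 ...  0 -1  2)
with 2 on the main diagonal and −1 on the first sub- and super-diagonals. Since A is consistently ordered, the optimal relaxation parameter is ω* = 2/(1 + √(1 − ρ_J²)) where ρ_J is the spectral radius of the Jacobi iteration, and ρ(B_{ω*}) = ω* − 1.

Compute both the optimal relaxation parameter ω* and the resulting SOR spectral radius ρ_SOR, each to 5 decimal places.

B_J for the 70×70 system has eigenvalues cos(kπ/71); ρ_J = cos(π/71) = 0.99902.
√(1 − cos²(π/71)) = sin(π/71) ≈ 0.044233.
ω* = 2/(1+0.044233) = 1.91528
Hence ρ(B_{ω*}) = 1.91528 − 1 = 0.91528.

ω* = 1.91528, ρ_SOR = 0.91528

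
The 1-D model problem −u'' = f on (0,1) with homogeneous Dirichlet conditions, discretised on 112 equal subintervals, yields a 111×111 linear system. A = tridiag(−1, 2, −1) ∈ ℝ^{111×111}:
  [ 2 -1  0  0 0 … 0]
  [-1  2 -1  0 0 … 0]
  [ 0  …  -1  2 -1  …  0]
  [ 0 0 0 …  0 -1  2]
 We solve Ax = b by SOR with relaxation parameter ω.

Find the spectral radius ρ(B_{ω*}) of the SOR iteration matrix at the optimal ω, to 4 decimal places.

B_J for the 111×111 system has eigenvalues cos(kπ/112); ρ_J = cos(π/112) = 0.9996.
√(1−ρ_J²) = |sin(π/112)| = 0.02805
Young: ω* = 2/(1+√(1−ρ_J²)) = 2/(1+0.02805) = 2/1.02805 = 1.9454.
Hence ρ(B_{ω*}) = 1.9454 − 1 = 0.9454.

ρ_SOR = 0.9454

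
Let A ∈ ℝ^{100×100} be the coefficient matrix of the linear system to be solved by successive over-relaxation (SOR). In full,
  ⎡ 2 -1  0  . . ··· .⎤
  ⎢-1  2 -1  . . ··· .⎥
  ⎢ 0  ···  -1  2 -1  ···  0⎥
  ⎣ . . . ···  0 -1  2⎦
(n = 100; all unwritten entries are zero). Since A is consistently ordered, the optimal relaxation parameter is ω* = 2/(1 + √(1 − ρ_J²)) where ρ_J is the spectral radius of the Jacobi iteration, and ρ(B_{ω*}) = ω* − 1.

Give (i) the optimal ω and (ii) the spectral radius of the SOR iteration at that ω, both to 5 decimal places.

ω* = 1.93968, ρ_SOR = 0.93968

With n=100, ρ(Jacobi) = cos(π/101) = 0.99952.
√(1−ρ_J²) simplifies to sin(π/101) = 0.031100.
ω* = 2/(1+0.031100) = 1.93968
and ρ(B_{ω*}) = 1.93968 − 1 = 0.93968.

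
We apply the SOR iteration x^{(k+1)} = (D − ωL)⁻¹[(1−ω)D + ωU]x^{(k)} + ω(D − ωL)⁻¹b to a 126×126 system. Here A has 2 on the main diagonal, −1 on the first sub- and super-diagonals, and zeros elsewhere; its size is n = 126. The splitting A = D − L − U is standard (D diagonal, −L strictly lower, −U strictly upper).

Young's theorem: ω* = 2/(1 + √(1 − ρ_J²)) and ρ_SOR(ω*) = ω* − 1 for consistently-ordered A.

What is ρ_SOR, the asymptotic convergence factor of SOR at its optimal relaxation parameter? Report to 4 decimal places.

ρ_SOR = 0.9517

spectrum of D⁻¹(L+U) = {cos(kπ/127) : 1≤k≤126}; ρ_J = cos(π/127) = 0.9997.
√(1−ρ_J²) simplifies to sin(π/127) = 0.02473.
[ω*] 2 ÷ (1 + 0.02473) = 2 ÷ 1.02473 = 1.9517.
and ρ(B_{ω*}) = 1.9517 − 1 = 0.9517.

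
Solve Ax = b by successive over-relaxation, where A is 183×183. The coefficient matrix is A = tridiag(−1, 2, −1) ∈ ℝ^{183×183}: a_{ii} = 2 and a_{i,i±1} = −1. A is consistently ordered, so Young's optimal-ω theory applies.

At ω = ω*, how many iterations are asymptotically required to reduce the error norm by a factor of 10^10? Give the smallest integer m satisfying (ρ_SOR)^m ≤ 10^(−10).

B_J for the 183×183 system has eigenvalues cos(kπ/184); ρ_J = cos(π/184) = 0.9998542.
√(1 − cos²(π/184)) = sin(π/184) ≈ 0.0170730.
Young: ω* = 2/(1+√(1−ρ_J²)) = 2/(1+0.0170730) = 2/1.0170730 = 1.9664272.
[ρ_SOR] ω* − 1 = 0.9664272.
For 10 digits: m = 10·ln10 / (−ln 0.9664272) = 23.0259/0.0341493 = 674.272; round up → m = 675.

m = 675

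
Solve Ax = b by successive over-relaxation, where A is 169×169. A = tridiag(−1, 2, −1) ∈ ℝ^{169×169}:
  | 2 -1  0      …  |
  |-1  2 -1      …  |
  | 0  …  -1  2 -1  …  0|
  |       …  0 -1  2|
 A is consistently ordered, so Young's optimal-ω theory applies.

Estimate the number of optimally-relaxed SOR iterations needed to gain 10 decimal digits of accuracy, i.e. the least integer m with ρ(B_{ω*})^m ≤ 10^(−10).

½·tridiag(1,0,1) at n=169: λ_k = cos(kπ/170); max |λ| at k=1 ⇒ ρ_J = cos(π/170) ≈ 0.9998293.
1 − cos²(π/170) = sin²(π/170) ⇒ √(1−ρ_J²) = sin(π/170) = 0.0184789.
Then 2/(1+√(1−ρ_J²)) = 2/(1+0.0184789); ω* = 2/1.0184789 = 1.9637127.
ρ_SOR = ω* − 1 = 1.9637127 − 1 = 0.9637127.
ρ_SOR^m ≤ 10^(−10) ⇔ m ≥ 10·ln10/(−ln 0.9637127) = 23.0259/0.0369621 = 622.960; m = ⌈622.960⌉ = 623.

m = 623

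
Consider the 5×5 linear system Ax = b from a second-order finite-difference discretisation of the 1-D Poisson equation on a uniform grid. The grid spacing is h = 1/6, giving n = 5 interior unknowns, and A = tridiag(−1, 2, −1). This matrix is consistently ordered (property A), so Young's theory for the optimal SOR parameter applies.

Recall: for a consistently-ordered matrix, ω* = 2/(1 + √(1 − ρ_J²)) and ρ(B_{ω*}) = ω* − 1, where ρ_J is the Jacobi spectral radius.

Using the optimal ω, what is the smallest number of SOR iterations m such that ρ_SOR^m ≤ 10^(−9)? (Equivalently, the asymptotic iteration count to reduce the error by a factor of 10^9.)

m = 19

[ρ_J] n=5: ρ(B_J) = cos(π/(n+1)) = cos(π/6) = 0.8660254.
√(1−ρ_J²) = |sin(π/6)| = 0.5000000
Young: ω* = 2/(1+√(1−ρ_J²)) = 2/(1+0.5000000) = 2/1.5000000 = 1.3333333.
and ρ(B_{ω*}) = 1.3333333 − 1 = 0.3333333.
9·ln10 = 20.7233; −ln(0.3333333) = 1.09861; m = ⌈20.7233/1.09861⌉ = ⌈18.863⌉ = 19.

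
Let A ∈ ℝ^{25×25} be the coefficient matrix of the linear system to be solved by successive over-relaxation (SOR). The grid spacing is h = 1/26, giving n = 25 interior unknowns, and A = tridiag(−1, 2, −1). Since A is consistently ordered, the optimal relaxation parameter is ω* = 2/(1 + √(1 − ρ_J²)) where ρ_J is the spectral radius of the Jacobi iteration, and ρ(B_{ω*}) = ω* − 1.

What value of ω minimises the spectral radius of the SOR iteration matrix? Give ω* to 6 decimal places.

½·tridiag(1,0,1) at n=25: λ_k = cos(kπ/26); max |λ| at k=1 ⇒ ρ_J = cos(π/26) ≈ 0.992709.
√(1 − cos²(π/26)) = sin(π/26) ≈ 0.1205367.
ω* = 2/(1+0.1205367) = 1.784859
ρ(B_{ω*}) = ω*−1 = 0.784859

ω* = 1.784859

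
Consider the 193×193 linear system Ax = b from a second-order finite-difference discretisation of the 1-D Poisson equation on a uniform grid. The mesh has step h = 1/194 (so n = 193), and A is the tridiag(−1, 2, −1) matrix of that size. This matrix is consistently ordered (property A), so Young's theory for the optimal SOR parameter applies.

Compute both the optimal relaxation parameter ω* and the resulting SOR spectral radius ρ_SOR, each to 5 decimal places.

ω* = 1.96813, ρ_SOR = 0.96813

½·tridiag(1,0,1) at n=193: λ_k = cos(kπ/194); max |λ| at k=1 ⇒ ρ_J = cos(π/194) ≈ 0.99987.
√(1−ρ_J²) = |sin(π/194)| = 0.016193
Then 2/(1+√(1−ρ_J²)) = 2/(1+0.016193); ω* = 2/1.016193 = 1.96813.
ρ_SOR = ω* − 1 = 1.96813 − 1 = 0.96813.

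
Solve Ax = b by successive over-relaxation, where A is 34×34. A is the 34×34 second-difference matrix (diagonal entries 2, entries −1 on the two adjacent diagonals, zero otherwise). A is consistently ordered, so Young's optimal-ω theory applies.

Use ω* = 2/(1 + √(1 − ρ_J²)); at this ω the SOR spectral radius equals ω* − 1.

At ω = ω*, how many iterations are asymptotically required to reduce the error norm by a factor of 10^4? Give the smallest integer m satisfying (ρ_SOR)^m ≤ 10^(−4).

n=34: λ(B_J) = 1 − λ(A)/2 = cos(kπ/35); k=1 gives ρ_J = 0.9959743.
root = sin(π/35) = 0.0896393  (since 1−cos² = sin²).
ω* = 2 / (1 + 0.0896393) = 2 / 1.0896393 ≈ 1.8354698.
ρ(B_{ω*}) = ω*−1 = 0.8354698
For 4 digits: m = 4·ln10 / (−ln 0.8354698) = 9.21034/0.179761 = 51.237; round up → m = 52.

m = 52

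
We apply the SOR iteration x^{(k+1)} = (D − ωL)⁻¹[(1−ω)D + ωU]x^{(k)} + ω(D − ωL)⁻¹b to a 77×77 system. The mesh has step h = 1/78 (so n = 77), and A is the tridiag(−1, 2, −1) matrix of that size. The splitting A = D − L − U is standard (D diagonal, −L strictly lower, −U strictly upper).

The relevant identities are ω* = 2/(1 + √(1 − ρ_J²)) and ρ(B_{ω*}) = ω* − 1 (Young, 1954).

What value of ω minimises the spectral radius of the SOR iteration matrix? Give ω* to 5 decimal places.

ω* = 1.92259

n=77: λ(B_J) = 1 − λ(A)/2 = cos(kπ/78); k=1 gives ρ_J = 0.99919.
√(1−ρ_J²) simplifies to sin(π/78) = 0.040266.
Young: ω* = 2/(1+√(1−ρ_J²)) = 2/(1+0.040266) = 2/1.040266 = 1.92259.
and ρ(B_{ω*}) = 1.92259 − 1 = 0.92259.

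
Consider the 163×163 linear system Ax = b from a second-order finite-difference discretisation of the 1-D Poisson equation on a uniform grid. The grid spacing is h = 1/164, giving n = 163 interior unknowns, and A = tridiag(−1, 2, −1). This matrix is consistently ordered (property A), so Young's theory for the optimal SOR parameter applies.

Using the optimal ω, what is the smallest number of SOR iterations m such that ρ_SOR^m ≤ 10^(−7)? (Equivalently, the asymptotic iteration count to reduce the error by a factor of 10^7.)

n=163: λ(B_J) = 1 − λ(A)/2 = cos(kπ/164); k=1 gives ρ_J = 0.9998165.
1 − cos²(π/164) = sin²(π/164) ⇒ √(1−ρ_J²) = sin(π/164) = 0.0191549.
ω* = 2/(1 + 0.0191549) = 2/1.0191549 = 1.9624102.
ρ_SOR = ω* − 1 = 1.9624102 − 1 = 0.9624102.
7·ln10 = 16.1181; −ln(0.9624102) = 0.0383145; m = ⌈16.1181/0.0383145⌉ = ⌈420.679⌉ = 421.

m = 421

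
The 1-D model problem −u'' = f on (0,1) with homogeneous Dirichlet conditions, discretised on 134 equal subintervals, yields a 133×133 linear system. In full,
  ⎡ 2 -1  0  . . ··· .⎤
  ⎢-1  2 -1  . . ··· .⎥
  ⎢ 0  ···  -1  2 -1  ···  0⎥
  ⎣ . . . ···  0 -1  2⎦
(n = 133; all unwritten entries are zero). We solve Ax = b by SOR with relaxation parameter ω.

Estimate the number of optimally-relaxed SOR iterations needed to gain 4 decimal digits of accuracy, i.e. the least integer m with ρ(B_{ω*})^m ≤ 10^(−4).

m = 197

½·tridiag(1,0,1) at n=133: λ_k = cos(kπ/134); max |λ| at k=1 ⇒ ρ_J = cos(π/134) ≈ 0.9997252.
√(1 − cos²(π/134)) = sin(π/134) ≈ 0.0234426.
ω* = 2/(1+0.0234426) = 1.9541887
Hence ρ(B_{ω*}) = 1.9541887 − 1 = 0.9541887.
(0.9541887)^m ≤ 10^{−4}  ⇒  m·ln(0.9541887) ≤ −4·ln10  ⇒  m ≥ 196.408  ⇒  m = 197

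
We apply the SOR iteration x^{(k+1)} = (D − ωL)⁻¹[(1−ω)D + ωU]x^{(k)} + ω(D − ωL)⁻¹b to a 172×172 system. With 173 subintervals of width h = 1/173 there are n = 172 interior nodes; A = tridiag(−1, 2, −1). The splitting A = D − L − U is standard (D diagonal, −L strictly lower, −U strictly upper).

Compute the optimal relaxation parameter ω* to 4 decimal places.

With n=172, ρ(Jacobi) = cos(π/173) = 0.9998.
root = sin(π/173) = 0.01816  (since 1−cos² = sin²).
[ω*] 2 ÷ (1 + 0.01816) = 2 ÷ 1.01816 = 1.9643.
Hence ρ(B_{ω*}) = 1.9643 − 1 = 0.9643.

ω* = 1.9643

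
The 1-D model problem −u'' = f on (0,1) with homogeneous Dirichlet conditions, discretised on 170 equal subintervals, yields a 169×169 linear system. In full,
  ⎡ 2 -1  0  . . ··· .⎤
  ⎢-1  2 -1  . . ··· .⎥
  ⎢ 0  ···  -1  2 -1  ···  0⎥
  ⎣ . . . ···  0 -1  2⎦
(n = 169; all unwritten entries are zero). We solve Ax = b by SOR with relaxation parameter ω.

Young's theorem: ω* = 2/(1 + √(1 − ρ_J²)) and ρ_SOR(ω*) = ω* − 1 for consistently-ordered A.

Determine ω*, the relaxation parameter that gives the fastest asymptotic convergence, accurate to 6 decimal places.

ω* = 1.963713

With n=169, ρ(Jacobi) = cos(π/170) = 0.999829.
√(1−ρ_J²) simplifies to sin(π/170) = 0.0184789.
So ω* = 2/1.0184789 = 1.963713 (Young).
and ρ(B_{ω*}) = 1.963713 − 1 = 0.963713.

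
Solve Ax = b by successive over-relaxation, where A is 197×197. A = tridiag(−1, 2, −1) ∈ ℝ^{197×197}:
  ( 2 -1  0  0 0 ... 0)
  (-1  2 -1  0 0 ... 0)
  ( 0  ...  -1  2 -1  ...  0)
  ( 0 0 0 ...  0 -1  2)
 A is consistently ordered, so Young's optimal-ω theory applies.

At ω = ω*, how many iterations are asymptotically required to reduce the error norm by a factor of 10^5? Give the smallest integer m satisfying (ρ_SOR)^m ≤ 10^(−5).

m = 363

½·tridiag(1,0,1) at n=197: λ_k = cos(kπ/198); max |λ| at k=1 ⇒ ρ_J = cos(π/198) ≈ 0.9998741.
√(1−ρ_J²) = |sin(π/198)| = 0.0158660
Then 2/(1+√(1−ρ_J²)) = 2/(1+0.0158660); ω* = 2/1.0158660 = 1.9687636.
ρ(B_{ω*}) = ω*−1 = 0.9687636
For 5 digits: m = 5·ln10 / (−ln 0.9687636) = 11.5129/0.0317347 = 362.786; round up → m = 363.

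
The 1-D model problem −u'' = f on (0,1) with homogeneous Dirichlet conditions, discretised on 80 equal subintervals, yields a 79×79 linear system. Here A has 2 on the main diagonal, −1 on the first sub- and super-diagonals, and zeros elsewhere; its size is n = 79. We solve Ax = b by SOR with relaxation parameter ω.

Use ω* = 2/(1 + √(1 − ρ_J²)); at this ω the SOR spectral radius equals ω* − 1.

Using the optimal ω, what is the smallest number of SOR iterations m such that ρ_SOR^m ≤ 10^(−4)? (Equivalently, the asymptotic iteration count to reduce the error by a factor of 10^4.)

m = 118

With n=79, ρ(Jacobi) = cos(π/80) = 0.9992290.
√(1−ρ_J²) simplifies to sin(π/80) = 0.0392598.
[ω*] 2 ÷ (1 + 0.0392598) = 2 ÷ 1.0392598 = 1.9244466.
ρ_SOR = ω* − 1 ≈ 0.9244466.
Need (0.9244466)^m ≤ 10^(−4): m ≥ 4·ln10/|ln 0.9244466| = 9.21034/0.07856 = 117.240 ⇒ m = 118.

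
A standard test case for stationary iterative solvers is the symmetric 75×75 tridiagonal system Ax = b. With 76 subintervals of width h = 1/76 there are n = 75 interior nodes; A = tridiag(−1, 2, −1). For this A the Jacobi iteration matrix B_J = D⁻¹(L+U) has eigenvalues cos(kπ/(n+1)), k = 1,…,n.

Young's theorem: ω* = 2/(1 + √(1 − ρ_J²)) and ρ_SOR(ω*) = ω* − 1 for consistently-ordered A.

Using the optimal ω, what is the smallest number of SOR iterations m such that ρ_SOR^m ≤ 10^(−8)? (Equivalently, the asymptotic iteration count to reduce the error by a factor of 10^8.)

m = 223

spectrum of D⁻¹(L+U) = {cos(kπ/76) : 1≤k≤75}; ρ_J = cos(π/76) = 0.9991458.
root = sin(π/76) = 0.0413250  (since 1−cos² = sin²).
So ω* = 2/1.0413250 = 1.9206300 (Young).
[ρ_SOR] ω* − 1 = 0.9206300.
8·ln10 = 18.4207; −ln(0.9206300) = 0.0826971; m = ⌈18.4207/0.0826971⌉ = ⌈222.749⌉ = 223.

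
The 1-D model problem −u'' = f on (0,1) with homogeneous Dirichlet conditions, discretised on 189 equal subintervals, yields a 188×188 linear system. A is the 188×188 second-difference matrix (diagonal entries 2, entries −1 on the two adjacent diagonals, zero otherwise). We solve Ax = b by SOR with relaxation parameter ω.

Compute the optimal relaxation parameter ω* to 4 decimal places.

ω* = 1.9673

[ρ_J] n=188: ρ(B_J) = cos(π/(n+1)) = cos(π/189) = 0.9999.
root = sin(π/189) = 0.01662  (since 1−cos² = sin²).
So ω* = 2/1.01662 = 1.9673 (Young).
[ρ_SOR] ω* − 1 = 0.9673.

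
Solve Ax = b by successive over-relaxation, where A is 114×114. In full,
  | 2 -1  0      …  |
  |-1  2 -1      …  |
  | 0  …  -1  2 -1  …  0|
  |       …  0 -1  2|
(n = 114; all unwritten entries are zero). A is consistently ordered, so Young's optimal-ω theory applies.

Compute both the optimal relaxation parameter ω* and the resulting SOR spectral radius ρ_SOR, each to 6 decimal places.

ω* = 1.946823, ρ_SOR = 0.946823

With n=114, ρ(Jacobi) = cos(π/115) = 0.999627.
1 − cos²(π/115) = sin²(π/115) ⇒ √(1−ρ_J²) = sin(π/115) = 0.0273148.
Then 2/(1+√(1−ρ_J²)) = 2/(1+0.0273148); ω* = 2/1.0273148 = 1.946823.
ρ(B_{ω*}) = ω*−1 = 0.946823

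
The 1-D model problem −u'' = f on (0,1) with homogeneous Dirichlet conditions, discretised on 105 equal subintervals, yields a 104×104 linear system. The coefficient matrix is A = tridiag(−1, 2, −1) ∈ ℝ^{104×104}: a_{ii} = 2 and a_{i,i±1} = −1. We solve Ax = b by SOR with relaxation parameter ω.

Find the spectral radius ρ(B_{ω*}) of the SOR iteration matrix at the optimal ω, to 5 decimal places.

ρ_SOR = 0.94191

½·tridiag(1,0,1) at n=104: λ_k = cos(kπ/105); max |λ| at k=1 ⇒ ρ_J = cos(π/105) ≈ 0.99955.
√(1 − cos²(π/105)) = sin(π/105) ≈ 0.029915.
ω* = 2 / (1 + 0.029915) = 2 / 1.029915 ≈ 1.94191.
ρ_SOR = ω* − 1 ≈ 0.94191.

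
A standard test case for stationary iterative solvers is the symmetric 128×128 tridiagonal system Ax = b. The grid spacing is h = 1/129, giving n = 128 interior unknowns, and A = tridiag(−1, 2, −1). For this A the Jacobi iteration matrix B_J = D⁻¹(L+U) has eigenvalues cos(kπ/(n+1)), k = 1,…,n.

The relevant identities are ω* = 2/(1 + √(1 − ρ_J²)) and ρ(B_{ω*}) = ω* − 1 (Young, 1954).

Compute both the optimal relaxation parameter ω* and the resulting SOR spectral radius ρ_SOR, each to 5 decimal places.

n=128: λ(B_J) = 1 − λ(A)/2 = cos(kπ/129); k=1 gives ρ_J = 0.99970.
√(1−ρ_J²) simplifies to sin(π/129) = 0.024351.
ω* = 2/(1 + 0.024351) = 2/1.024351 = 1.95246.
Hence ρ(B_{ω*}) = 1.95246 − 1 = 0.95246.

ω* = 1.95246, ρ_SOR = 0.95246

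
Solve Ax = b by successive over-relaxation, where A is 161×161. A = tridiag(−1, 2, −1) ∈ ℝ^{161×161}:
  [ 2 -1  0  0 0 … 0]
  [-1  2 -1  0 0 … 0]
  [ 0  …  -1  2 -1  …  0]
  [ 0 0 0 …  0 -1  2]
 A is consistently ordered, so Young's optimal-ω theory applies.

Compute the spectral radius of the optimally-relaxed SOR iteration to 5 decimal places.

B_J for the 161×161 system has eigenvalues cos(kπ/162); ρ_J = cos(π/162) = 0.99981.
root = sin(π/162) = 0.019391  (since 1−cos² = sin²).
So ω* = 2/1.019391 = 1.96196 (Young).
ρ_SOR = ω* − 1 ≈ 0.96196.

ρ_SOR = 0.96196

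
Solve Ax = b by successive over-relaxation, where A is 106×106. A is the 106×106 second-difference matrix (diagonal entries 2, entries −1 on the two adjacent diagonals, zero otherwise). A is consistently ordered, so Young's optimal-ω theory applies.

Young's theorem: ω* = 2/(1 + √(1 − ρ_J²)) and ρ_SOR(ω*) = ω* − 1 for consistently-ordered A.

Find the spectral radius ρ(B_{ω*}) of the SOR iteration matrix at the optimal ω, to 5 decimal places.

ρ_SOR = 0.94296

[ρ_J] n=106: ρ(B_J) = cos(π/(n+1)) = cos(π/107) = 0.99957.
√(1−ρ_J²) simplifies to sin(π/107) = 0.029356.
So ω* = 2/1.029356 = 1.94296 (Young).
[ρ_SOR] ω* − 1 = 0.94296.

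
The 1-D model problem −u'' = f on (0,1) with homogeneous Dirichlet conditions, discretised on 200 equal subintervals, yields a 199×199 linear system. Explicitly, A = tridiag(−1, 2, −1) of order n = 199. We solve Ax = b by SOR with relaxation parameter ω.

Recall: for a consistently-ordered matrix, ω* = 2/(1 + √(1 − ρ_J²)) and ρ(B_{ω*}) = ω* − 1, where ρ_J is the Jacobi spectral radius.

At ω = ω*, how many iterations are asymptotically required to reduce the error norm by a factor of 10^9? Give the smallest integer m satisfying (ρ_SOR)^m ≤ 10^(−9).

spectrum of D⁻¹(L+U) = {cos(kπ/200) : 1≤k≤199}; ρ_J = cos(π/200) = 0.9998766.
√(1−ρ_J²) = |sin(π/200)| = 0.0157073
Young: ω* = 2/(1+√(1−ρ_J²)) = 2/(1+0.0157073) = 2/1.0157073 = 1.9690712.
ρ(B_{ω*}) = ω*−1 = 0.9690712
Need (0.9690712)^m ≤ 10^(−9): m ≥ 9·ln10/|ln 0.9690712| = 20.7233/0.0314172 = 659.616 ⇒ m = 660.

m = 660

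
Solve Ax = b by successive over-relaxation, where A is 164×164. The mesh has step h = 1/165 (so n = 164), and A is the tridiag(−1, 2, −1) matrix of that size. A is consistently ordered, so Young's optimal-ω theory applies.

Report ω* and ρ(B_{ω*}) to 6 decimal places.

ω* = 1.962634, ρ_SOR = 0.962634

B_J for the 164×164 system has eigenvalues cos(kπ/165); ρ_J = cos(π/165) = 0.999819.
√(1−ρ_J²) = |sin(π/165)| = 0.0190388
ω* = 2 / (1 + 0.0190388) = 2 / 1.0190388 ≈ 1.962634.
ρ_SOR = ω* − 1 ≈ 0.962634.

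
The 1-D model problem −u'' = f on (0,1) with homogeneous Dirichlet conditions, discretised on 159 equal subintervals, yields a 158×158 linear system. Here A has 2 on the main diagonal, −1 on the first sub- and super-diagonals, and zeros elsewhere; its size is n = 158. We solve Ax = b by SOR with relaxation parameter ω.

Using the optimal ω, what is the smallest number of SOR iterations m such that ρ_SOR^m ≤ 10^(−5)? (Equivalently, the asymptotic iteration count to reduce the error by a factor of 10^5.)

B_J for the 158×158 system has eigenvalues cos(kπ/159); ρ_J = cos(π/159) = 0.9998048.
√(1−ρ_J²) simplifies to sin(π/159) = 0.0197572.
ω* = 2/(1 + 0.0197572) = 2/1.0197572 = 1.9612512.
ρ_SOR = ω* − 1 ≈ 0.9612512.
5·ln10 = 11.5129; −ln(0.9612512) = 0.0395195; m = ⌈11.5129/0.0395195⌉ = ⌈291.322⌉ = 292.

m = 292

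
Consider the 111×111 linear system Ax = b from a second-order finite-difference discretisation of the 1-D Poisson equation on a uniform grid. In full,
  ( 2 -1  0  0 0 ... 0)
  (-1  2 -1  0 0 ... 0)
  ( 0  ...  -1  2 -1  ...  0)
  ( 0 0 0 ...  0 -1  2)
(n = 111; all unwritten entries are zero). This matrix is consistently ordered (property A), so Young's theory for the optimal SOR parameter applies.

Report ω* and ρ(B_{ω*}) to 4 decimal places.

spectrum of D⁻¹(L+U) = {cos(kπ/112) : 1≤k≤111}; ρ_J = cos(π/112) = 0.9996.
root = sin(π/112) = 0.02805  (since 1−cos² = sin²).
So ω* = 2/1.02805 = 1.9454 (Young).
ρ_SOR = ω* − 1 = 1.9454 − 1 = 0.9454.

ω* = 1.9454, ρ_SOR = 0.9454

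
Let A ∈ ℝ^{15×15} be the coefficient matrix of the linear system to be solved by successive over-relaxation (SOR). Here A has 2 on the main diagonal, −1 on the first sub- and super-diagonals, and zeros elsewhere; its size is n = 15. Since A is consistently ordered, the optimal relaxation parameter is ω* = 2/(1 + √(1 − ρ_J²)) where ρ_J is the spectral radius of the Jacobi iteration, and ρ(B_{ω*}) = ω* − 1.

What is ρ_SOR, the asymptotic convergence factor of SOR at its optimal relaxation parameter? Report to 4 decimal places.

spectrum of D⁻¹(L+U) = {cos(kπ/16) : 1≤k≤15}; ρ_J = cos(π/16) = 0.9808.
root = sin(π/16) = 0.19509  (since 1−cos² = sin²).
ω* = 2 / (1 + 0.19509) = 2 / 1.19509 ≈ 1.6735.
At ω = 1.6735 every |λ(B_ω)| = ω−1, so ρ_SOR = 0.6735.

ρ_SOR = 0.6735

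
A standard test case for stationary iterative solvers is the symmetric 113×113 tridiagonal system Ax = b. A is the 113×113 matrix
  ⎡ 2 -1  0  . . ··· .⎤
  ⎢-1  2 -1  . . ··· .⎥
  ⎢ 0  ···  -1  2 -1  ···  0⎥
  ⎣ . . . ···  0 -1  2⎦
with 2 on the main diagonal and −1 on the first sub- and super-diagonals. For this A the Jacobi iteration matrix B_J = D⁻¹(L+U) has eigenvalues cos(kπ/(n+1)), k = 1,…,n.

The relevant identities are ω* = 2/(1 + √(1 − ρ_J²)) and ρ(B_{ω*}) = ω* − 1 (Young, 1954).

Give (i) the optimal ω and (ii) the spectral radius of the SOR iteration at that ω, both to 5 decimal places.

ω* = 1.94637, ρ_SOR = 0.94637

n=113: λ(B_J) = 1 − λ(A)/2 = cos(kπ/114); k=1 gives ρ_J = 0.99962.
√(1 − cos²(π/114)) = sin(π/114) ≈ 0.027554.
ω* = 2 / (1 + 0.027554) = 2 / 1.027554 ≈ 1.94637.
At ω = 1.94637 every |λ(B_ω)| = ω−1, so ρ_SOR = 0.94637.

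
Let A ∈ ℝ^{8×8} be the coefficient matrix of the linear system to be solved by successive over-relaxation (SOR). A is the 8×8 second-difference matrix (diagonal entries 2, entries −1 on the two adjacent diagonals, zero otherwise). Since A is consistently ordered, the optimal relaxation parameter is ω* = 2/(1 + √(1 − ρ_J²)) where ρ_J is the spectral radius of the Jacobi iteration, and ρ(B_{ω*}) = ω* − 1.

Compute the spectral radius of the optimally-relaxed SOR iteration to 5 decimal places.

ρ_SOR = 0.49029

ρ_J = max_k |cos(kπ/9)| = cos(π/9) = 0.93969
√(1 − cos²(π/9)) = sin(π/9) ≈ 0.342020.
[ω*] 2 ÷ (1 + 0.342020) = 2 ÷ 1.342020 = 1.49029.
ρ_SOR = ω* − 1 ≈ 0.49029.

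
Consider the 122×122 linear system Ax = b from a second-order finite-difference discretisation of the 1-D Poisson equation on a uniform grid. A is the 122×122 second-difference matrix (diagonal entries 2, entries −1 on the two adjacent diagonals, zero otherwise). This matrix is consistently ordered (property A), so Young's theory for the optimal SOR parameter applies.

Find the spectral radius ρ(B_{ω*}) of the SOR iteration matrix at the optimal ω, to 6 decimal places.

½·tridiag(1,0,1) at n=122: λ_k = cos(kπ/123); max |λ| at k=1 ⇒ ρ_J = cos(π/123) ≈ 0.999674.
√(1 − cos²(π/123)) = sin(π/123) ≈ 0.0255386.
ω* = 2/(1+0.0255386) = 1.950195
Hence ρ(B_{ω*}) = 1.950195 − 1 = 0.950195.

ρ_SOR = 0.950195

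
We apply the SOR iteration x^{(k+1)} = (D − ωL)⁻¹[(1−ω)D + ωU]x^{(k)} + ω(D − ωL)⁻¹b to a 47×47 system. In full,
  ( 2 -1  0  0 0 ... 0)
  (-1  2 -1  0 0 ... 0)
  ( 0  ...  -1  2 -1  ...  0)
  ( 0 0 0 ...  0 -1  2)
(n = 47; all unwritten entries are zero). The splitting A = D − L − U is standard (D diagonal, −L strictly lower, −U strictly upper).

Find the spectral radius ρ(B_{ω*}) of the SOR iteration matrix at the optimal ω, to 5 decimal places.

ρ_SOR = 0.87722

n=47: λ(B_J) = 1 − λ(A)/2 = cos(kπ/48); k=1 gives ρ_J = 0.99786.
√(1−ρ_J²) = |sin(π/48)| = 0.065403
So ω* = 2/1.065403 = 1.87722 (Young).
and ρ(B_{ω*}) = 1.87722 − 1 = 0.87722.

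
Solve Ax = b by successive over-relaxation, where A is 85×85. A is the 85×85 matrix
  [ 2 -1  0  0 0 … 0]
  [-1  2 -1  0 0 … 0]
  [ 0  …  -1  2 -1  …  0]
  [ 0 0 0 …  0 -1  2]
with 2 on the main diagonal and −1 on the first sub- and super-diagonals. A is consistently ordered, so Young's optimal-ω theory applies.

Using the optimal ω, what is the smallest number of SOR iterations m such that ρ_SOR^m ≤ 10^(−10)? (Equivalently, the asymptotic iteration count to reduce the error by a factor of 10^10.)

m = 316

spectrum of D⁻¹(L+U) = {cos(kπ/86) : 1≤k≤85}; ρ_J = cos(π/86) = 0.9993328.
√(1−ρ_J²) simplifies to sin(π/86) = 0.0365220.
So ω* = 2/1.0365220 = 1.9295297 (Young).
At ω = 1.9295297 every |λ(B_ω)| = ω−1, so ρ_SOR = 0.9295297.
m ≥ 10·ln10 / (−ln 0.9295297) = 315.093; smallest integer m = 316.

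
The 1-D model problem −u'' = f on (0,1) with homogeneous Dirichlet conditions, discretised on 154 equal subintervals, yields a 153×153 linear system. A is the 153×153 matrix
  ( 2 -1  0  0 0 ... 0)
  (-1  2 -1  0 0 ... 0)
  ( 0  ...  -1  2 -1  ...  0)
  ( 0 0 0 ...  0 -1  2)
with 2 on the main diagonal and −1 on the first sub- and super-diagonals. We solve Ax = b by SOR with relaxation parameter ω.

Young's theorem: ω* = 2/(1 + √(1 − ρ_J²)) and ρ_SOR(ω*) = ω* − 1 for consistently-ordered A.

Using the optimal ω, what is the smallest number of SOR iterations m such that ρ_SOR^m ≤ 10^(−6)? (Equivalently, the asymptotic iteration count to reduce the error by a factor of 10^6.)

m = 339

B_J for the 153×153 system has eigenvalues cos(kπ/154); ρ_J = cos(π/154) = 0.9997919.
1 − cos²(π/154) = sin²(π/154) ⇒ √(1−ρ_J²) = sin(π/154) = 0.0203985.
So ω* = 2/1.0203985 = 1.9600186 (Young).
and ρ(B_{ω*}) = 1.9600186 − 1 = 0.9600186.
6·ln10 = 13.8155; −ln(0.9600186) = 0.0408026; m = ⌈13.8155/0.0408026⌉ = ⌈338.594⌉ = 339.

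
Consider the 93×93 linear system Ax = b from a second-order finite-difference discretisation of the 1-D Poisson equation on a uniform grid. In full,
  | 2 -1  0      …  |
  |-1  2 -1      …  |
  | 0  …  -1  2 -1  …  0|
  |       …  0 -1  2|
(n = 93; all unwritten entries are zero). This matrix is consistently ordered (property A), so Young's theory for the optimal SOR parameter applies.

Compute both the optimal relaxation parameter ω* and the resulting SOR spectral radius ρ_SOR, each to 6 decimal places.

ω* = 1.935331, ρ_SOR = 0.935331

spectrum of D⁻¹(L+U) = {cos(kπ/94) : 1≤k≤93}; ρ_J = cos(π/94) = 0.999442.
root = sin(π/94) = 0.0334150  (since 1−cos² = sin²).
Then 2/(1+√(1−ρ_J²)) = 2/(1+0.0334150); ω* = 2/1.0334150 = 1.935331.
ρ_SOR = ω* − 1 ≈ 0.935331.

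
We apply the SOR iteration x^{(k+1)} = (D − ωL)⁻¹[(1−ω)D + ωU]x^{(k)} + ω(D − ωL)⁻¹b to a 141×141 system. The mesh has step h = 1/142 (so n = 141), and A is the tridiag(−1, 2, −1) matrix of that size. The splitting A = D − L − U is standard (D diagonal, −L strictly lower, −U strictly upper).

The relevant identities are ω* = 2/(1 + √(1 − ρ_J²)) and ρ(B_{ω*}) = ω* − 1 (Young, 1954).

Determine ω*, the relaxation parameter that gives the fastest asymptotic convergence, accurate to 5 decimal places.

n=141: λ(B_J) = 1 − λ(A)/2 = cos(kπ/142); k=1 gives ρ_J = 0.99976.
√(1−ρ_J²) simplifies to sin(π/142) = 0.022122.
Young: ω* = 2/(1+√(1−ρ_J²)) = 2/(1+0.022122) = 2/1.022122 = 1.95671.
ρ(B_{ω*}) = ω*−1 = 0.95671

ω* = 1.95671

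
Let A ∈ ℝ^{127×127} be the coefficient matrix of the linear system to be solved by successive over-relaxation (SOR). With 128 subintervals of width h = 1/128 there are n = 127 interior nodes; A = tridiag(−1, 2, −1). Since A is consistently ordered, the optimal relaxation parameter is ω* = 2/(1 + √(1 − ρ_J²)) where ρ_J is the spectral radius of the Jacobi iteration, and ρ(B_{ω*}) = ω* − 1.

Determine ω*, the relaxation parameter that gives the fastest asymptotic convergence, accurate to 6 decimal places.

ω* = 1.952093

B_J for the 127×127 system has eigenvalues cos(kπ/128); ρ_J = cos(π/128) = 0.999699.
1 − cos²(π/128) = sin²(π/128) ⇒ √(1−ρ_J²) = sin(π/128) = 0.0245412.
ω* = 2 / (1 + 0.0245412) = 2 / 1.0245412 ≈ 1.952093.
ρ_SOR = ω* − 1 = 1.952093 − 1 = 0.952093.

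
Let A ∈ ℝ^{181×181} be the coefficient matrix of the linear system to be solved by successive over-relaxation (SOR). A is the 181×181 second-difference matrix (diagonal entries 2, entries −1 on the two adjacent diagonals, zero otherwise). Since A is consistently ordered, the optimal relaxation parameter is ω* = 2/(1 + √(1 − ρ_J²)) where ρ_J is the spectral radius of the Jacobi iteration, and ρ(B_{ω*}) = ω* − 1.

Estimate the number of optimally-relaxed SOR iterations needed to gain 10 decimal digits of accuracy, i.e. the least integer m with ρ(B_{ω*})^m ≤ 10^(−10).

½·tridiag(1,0,1) at n=181: λ_k = cos(kπ/182); max |λ| at k=1 ⇒ ρ_J = cos(π/182) ≈ 0.9998510.
1 − cos²(π/182) = sin²(π/182) ⇒ √(1−ρ_J²) = sin(π/182) = 0.0172606.
Young: ω* = 2/(1+√(1−ρ_J²)) = 2/(1+0.0172606) = 2/1.0172606 = 1.9660645.
and ρ(B_{ω*}) = 1.9660645 − 1 = 0.9660645.
ρ_SOR^m ≤ 10^(−10) ⇔ m ≥ 10·ln10/(−ln 0.9660645) = 23.0259/0.0345247 = 666.940; m = ⌈666.940⌉ = 667.

m = 667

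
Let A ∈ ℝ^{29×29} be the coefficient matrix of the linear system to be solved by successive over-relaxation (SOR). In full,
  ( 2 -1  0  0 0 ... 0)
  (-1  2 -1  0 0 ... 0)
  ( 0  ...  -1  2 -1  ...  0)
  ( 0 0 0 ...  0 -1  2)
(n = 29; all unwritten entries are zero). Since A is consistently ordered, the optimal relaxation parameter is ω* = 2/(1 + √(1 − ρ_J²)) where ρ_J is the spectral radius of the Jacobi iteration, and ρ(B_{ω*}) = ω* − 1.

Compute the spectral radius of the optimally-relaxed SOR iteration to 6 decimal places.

ρ_SOR = 0.810727

[ρ_J] n=29: ρ(B_J) = cos(π/(n+1)) = cos(π/30) = 0.994522.
√(1−ρ_J²) = |sin(π/30)| = 0.1045285
Then 2/(1+√(1−ρ_J²)) = 2/(1+0.1045285); ω* = 2/1.1045285 = 1.810727.
ρ(B_{ω*}) = ω*−1 = 0.810727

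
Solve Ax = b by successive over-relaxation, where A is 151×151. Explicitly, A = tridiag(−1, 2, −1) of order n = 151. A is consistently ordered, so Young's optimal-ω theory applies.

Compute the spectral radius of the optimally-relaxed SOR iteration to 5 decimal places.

With n=151, ρ(Jacobi) = cos(π/152) = 0.99979.
root = sin(π/152) = 0.020667  (since 1−cos² = sin²).
ω* = 2/(1 + 0.020667) = 2/1.020667 = 1.95950.
ρ_SOR = ω* − 1 = 1.95950 − 1 = 0.95950.

ρ_SOR = 0.95950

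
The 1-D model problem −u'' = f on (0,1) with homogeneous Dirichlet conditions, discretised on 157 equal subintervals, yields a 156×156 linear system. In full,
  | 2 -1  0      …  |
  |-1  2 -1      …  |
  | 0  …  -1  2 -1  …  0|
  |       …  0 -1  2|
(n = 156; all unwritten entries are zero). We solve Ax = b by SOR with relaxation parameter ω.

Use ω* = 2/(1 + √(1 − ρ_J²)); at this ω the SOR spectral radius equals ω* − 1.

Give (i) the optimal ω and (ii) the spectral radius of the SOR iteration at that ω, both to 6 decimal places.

½·tridiag(1,0,1) at n=156: λ_k = cos(kπ/157); max |λ| at k=1 ⇒ ρ_J = cos(π/157) ≈ 0.999800.
root = sin(π/157) = 0.0200088  (since 1−cos² = sin²).
So ω* = 2/1.0200088 = 1.960767 (Young).
ρ_SOR = ω* − 1 ≈ 0.960767.

ω* = 1.960767, ρ_SOR = 0.960767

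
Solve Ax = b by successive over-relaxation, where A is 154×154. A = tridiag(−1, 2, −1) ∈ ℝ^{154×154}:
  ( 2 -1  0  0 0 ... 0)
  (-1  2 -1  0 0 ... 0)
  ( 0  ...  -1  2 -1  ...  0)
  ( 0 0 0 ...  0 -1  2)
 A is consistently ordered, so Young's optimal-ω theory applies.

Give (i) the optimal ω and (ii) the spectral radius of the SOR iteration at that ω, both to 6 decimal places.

ρ_J = max_k |cos(kπ/155)| = cos(π/155) = 0.999795
√(1−ρ_J²) = |sin(π/155)| = 0.0202670
Young: ω* = 2/(1+√(1−ρ_J²)) = 2/(1+0.0202670) = 2/1.0202670 = 1.960271.
At ω = 1.960271 every |λ(B_ω)| = ω−1, so ρ_SOR = 0.960271.

ω* = 1.960271, ρ_SOR = 0.960271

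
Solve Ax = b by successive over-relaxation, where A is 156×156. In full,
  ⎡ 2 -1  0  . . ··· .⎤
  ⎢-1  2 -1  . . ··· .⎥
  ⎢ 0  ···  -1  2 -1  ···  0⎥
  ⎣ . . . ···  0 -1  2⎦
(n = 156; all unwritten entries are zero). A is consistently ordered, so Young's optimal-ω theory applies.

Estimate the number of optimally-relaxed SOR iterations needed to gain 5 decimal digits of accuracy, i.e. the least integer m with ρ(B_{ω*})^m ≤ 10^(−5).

With n=156, ρ(Jacobi) = cos(π/157) = 0.9997998.
root = sin(π/157) = 0.0200088  (since 1−cos² = sin²).
ω* = 2/(1 + 0.0200088) = 2/1.0200088 = 1.9607674.
ρ_SOR = ω* − 1 ≈ 0.9607674.
(0.9607674)^m ≤ 10^{−5}  ⇒  m·ln(0.9607674) ≤ −5·ln10  ⇒  m ≥ 287.658  ⇒  m = 288

m = 288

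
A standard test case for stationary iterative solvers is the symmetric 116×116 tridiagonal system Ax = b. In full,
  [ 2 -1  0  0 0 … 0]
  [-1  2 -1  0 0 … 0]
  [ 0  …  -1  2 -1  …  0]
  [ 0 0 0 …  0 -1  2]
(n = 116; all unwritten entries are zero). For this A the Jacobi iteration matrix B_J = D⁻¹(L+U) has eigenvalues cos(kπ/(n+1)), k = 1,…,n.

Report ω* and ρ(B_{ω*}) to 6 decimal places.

ω* = 1.947708, ρ_SOR = 0.947708

B_J for the 116×116 system has eigenvalues cos(kπ/117); ρ_J = cos(π/117) = 0.999640.
√(1−ρ_J²) = |sin(π/117)| = 0.0268480
So ω* = 2/1.0268480 = 1.947708 (Young).
and ρ(B_{ω*}) = 1.947708 − 1 = 0.947708.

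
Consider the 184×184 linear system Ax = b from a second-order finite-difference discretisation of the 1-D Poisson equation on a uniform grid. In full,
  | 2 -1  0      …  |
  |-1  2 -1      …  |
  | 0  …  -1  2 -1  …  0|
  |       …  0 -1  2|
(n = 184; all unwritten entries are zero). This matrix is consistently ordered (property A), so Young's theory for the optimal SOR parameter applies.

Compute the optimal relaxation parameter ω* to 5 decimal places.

spectrum of D⁻¹(L+U) = {cos(kπ/185) : 1≤k≤184}; ρ_J = cos(π/185) = 0.99986.
1 − cos²(π/185) = sin²(π/185) ⇒ √(1−ρ_J²) = sin(π/185) = 0.016981.
ω* = 2 / (1 + 0.016981) = 2 / 1.016981 ≈ 1.96661.
At ω = 1.96661 every |λ(B_ω)| = ω−1, so ρ_SOR = 0.96661.

ω* = 1.96661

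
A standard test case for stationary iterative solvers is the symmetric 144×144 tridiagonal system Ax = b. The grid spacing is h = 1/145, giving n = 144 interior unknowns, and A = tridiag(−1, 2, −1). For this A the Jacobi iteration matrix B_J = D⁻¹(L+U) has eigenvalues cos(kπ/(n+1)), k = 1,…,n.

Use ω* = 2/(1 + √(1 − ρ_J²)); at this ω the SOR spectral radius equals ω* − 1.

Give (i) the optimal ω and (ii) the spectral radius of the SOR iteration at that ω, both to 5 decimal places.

ω* = 1.95759, ρ_SOR = 0.95759

spectrum of D⁻¹(L+U) = {cos(kπ/145) : 1≤k≤144}; ρ_J = cos(π/145) = 0.99977.
root = sin(π/145) = 0.021664  (since 1−cos² = sin²).
ω* = 2 / (1 + 0.021664) = 2 / 1.021664 ≈ 1.95759.
At ω = 1.95759 every |λ(B_ω)| = ω−1, so ρ_SOR = 0.95759.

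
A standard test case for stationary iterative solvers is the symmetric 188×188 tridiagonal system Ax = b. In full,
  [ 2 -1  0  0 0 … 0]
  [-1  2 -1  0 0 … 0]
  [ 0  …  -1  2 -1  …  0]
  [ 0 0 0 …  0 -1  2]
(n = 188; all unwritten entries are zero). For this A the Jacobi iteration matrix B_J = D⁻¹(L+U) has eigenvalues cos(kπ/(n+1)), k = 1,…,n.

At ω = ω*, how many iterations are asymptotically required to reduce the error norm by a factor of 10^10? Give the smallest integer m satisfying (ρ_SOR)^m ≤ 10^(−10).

spectrum of D⁻¹(L+U) = {cos(kπ/189) : 1≤k≤188}; ρ_J = cos(π/189) = 0.9998619.
√(1−ρ_J²) simplifies to sin(π/189) = 0.0166214.
So ω* = 2/1.0166214 = 1.9673007 (Young).
At ω = 1.9673007 every |λ(B_ω)| = ω−1, so ρ_SOR = 0.9673007.
m ≥ 10·ln10 / (−ln 0.9673007) = 692.594; smallest integer m = 693.

m = 693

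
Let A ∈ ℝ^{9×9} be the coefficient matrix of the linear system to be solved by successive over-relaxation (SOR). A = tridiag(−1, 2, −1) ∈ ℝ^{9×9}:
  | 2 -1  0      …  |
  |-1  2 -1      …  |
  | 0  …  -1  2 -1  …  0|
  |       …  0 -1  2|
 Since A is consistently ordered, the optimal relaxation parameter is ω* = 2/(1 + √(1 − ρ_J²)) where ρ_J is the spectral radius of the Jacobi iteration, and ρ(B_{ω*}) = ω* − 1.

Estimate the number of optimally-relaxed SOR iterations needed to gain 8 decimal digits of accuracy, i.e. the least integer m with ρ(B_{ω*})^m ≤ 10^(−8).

m = 29

With n=9, ρ(Jacobi) = cos(π/10) = 0.9510565.
√(1 − cos²(π/10)) = sin(π/10) ≈ 0.3090170.
ω* = 2/(1+0.3090170) = 1.5278640
Hence ρ(B_{ω*}) = 1.5278640 − 1 = 0.5278640.
For 8 digits: m = 8·ln10 / (−ln 0.5278640) = 18.4207/0.638917 = 28.831; round up → m = 29.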